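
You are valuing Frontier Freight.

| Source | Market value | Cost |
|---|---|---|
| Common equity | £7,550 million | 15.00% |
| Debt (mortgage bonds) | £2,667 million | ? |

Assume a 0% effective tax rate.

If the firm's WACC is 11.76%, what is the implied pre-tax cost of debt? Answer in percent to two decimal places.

2.59%

Total capital V = 7550 + 2667 = 10217.
Equity weight = 7550/10217 = 0.7390.
Mortgage bonds weight = 2667/10217 = 0.2610.
Equity contribution = 0.7390 × 15% = 11.0845%.
Remaining for debt = 11.76% − 11.0845% = 0.6755%.
Rd × (1 − 0%) × 0.2610 = 0.6755%  ⇒  Rd = 2.5879%.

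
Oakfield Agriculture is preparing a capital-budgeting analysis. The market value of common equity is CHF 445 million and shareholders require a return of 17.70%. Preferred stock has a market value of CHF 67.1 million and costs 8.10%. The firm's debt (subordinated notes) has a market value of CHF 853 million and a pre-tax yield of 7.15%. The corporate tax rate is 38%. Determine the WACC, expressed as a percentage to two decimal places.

8.94%

Total capital V = 445 + 67.1 + 853 = 1365.1.
Equity: weight = 445/1365.1 = 0.3260; cost = 17.7%.
Preferred: weight = 67.1/1365.1 = 0.0492; cost = 8.1%.
Subordinated notes: weight = 853/1365.1 = 0.6249; after-tax cost = 7.15% × (1 − 38%) = 4.4330%.
WACC = 0.3260 × 17.7000% + 0.0492 × 8.1000% + 0.6249 × 4.4330% = 8.9381%.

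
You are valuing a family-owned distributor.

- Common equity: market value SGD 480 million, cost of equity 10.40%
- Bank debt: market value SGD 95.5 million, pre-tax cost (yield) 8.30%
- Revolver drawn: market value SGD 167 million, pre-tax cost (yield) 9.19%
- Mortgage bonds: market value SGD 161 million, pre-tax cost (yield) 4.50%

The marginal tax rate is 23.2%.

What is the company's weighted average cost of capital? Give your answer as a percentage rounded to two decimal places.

Total capital V = 480 + 95.5 + 167 + 161 = 903.5.
Equity: weight = 480/903.5 = 0.5313; cost = 10.4%.
Bank debt: weight = 95.5/903.5 = 0.1057; after-tax cost = 8.3% × (1 − 23.2%) = 6.3744%.
Revolver drawn: weight = 167/903.5 = 0.1848; after-tax cost = 9.19% × (1 − 23.2%) = 7.0579%.
Mortgage bonds: weight = 161/903.5 = 0.1782; after-tax cost = 4.5% × (1 − 23.2%) = 3.4560%.
WACC = 0.5313 × 10.4000% + 0.1057 × 6.3744% + 0.1848 × 7.0579% + 0.1782 × 3.4560% = 8.1194%.

8.12%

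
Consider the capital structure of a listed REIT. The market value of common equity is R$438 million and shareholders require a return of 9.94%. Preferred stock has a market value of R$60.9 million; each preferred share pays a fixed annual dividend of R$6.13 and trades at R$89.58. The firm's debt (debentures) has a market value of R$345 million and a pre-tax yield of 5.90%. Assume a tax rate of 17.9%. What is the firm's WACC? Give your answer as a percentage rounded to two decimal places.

Cost of preferred: Rp = 6.13 / 89.58 = 6.8430%.
Total capital V = 438 + 60.9 + 345 = 843.9.
Equity: weight = 438/843.9 = 0.5190; cost = 9.94%.
Preferred: weight = 60.9/843.9 = 0.0722; cost = 6.843%.
Debentures: weight = 345/843.9 = 0.4088; after-tax cost = 5.9% × (1 − 17.9%) = 4.8439%.
WACC = 0.5190 × 9.9400% + 0.0722 × 6.8430% + 0.4088 × 4.8439% = 7.6331%.

7.63%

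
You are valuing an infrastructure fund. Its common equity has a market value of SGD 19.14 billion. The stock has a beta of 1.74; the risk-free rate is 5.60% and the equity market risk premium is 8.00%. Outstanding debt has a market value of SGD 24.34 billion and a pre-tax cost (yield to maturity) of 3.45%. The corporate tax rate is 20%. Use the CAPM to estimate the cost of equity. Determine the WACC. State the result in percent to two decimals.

10.14%

Cost of equity via CAPM: Re = 5.6% + 1.74 × 8.0% = 19.5200%.
Total capital V = 19.14 + 24.34 = 43.48.
Equity: weight = 19.14/43.48 = 0.4402; cost = 19.52%.
Debt: weight = 24.34/43.48 = 0.5598; after-tax cost = 3.45% × (1 − 20%) = 2.7600%.
WACC = 0.4402 × 19.5200% + 0.5598 × 2.7600% = 10.1378%.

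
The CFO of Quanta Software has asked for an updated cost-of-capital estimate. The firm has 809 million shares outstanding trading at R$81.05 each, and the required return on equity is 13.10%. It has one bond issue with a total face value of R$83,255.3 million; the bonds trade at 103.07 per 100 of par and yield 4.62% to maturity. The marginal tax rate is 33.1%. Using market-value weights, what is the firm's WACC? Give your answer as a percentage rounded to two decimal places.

Market value of equity E = 81.05 × 809m = 65569.45m. Market value of debt D = 83255.3m × 103.07/100 = 85811.23771m.
Total capital V = 65569.45 + 85811.23771 = 151380.68771.
Equity: weight = 65569.45/151380.68771 = 0.4331; cost = 13.1%.
Bonds outstanding: weight = 85811.23771/151380.68771 = 0.5669; after-tax cost = 4.62% × (1 − 33.1%) = 3.0908%.
WACC = 0.4331 × 13.1000% + 0.5669 × 3.0908% = 7.4262%.

7.43%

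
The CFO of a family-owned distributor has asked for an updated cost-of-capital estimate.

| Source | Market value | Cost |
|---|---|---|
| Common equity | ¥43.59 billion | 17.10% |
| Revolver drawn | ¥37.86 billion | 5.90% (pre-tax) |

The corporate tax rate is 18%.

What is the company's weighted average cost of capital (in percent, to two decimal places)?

Total capital V = 43.59 + 37.86 = 81.45.
Equity: weight = 43.59/81.45 = 0.5352; cost = 17.1%.
Revolver drawn: weight = 37.86/81.45 = 0.4648; after-tax cost = 5.9% × (1 − 18%) = 4.8380%.
WACC = 0.5352 × 17.1000% + 0.4648 × 4.8380% = 11.4003%.

11.40%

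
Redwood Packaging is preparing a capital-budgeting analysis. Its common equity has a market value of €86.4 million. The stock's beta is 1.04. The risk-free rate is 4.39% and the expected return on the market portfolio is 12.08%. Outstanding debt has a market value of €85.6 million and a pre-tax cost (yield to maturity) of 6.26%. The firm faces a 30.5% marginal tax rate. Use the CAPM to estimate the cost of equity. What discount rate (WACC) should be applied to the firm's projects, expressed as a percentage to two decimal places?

8.39%

Market risk premium = 12.08% − 4.39% = 7.69%.
Cost of equity via CAPM: Re = 4.39% + 1.04 × 7.69% = 12.3876%.
Total capital V = 86.4 + 85.6 = 172.
Equity: weight = 86.4/172 = 0.5023; cost = 12.3876%.
Debt: weight = 85.6/172 = 0.4977; after-tax cost = 6.26% × (1 − 30.5%) = 4.3507%.
WACC = 0.5023 × 12.3876% + 0.4977 × 4.3507% = 8.3878%.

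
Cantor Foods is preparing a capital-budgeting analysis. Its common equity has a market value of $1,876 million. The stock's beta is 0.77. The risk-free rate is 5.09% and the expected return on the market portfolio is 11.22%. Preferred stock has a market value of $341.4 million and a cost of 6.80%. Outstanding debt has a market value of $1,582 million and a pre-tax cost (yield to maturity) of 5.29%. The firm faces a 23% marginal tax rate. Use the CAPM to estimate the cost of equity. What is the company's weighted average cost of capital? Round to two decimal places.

Market risk premium = 11.22% − 5.09% = 6.13%.
Cost of equity via CAPM: Re = 5.09% + 0.77 × 6.13% = 9.8101%.
Total capital V = 1876 + 341.4 + 1582 = 3799.4.
Equity: weight = 1876/3799.4 = 0.4938; cost = 9.8101%.
Preferred: weight = 341.4/3799.4 = 0.0899; cost = 6.8%.
Debt: weight = 1582/3799.4 = 0.4164; after-tax cost = 5.29% × (1 − 23%) = 4.0733%.
WACC = 0.4938 × 9.8101% + 0.0899 × 6.8000% + 0.4164 × 4.0733% = 7.1509%.

7.15%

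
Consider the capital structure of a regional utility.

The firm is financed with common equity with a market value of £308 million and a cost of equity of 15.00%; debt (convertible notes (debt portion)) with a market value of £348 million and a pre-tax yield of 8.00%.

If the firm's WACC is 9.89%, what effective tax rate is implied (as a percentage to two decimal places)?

32.91%

Total capital V = 308 + 348 = 656.
Equity weight = 308/656 = 0.4695.
Convertible notes (debt portion) weight = 348/656 = 0.5305.
Equity contribution = 0.4695 × 15% = 7.0427%.
Debt contribution must be 9.89% − 7.0427% = 2.8473%.
0.5305 × 8% × (1 − T) = 2.8473%  ⇒  (1 − T) = 0.6709.
T = 32.9080%.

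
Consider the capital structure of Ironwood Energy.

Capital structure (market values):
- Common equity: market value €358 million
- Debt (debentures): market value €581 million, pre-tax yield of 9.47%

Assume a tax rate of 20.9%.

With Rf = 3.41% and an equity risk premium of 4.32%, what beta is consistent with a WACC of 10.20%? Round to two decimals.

2.59

Total capital V = 358 + 581 = 939.
Equity weight = 358/939 = 0.3813.
Debentures weight = 581/939 = 0.6187.
Debt contribution = 0.6187 × 9.47% × (1 − 20.9%) = 4.6349%.
Required equity contribution = 10.2% − 4.6349% = 5.5651%  ⇒  Re = 14.5968%.
CAPM: 14.5968% = 3.41% + β × 4.32%  ⇒  β = 2.5895.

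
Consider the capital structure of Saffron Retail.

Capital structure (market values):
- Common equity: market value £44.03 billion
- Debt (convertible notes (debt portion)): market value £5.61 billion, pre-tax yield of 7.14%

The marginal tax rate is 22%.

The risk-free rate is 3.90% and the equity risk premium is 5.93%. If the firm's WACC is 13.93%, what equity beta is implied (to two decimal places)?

1.87

Total capital V = 44.03 + 5.61 = 49.64.
Equity weight = 44.03/49.64 = 0.8870.
Convertible notes (debt portion) weight = 5.61/49.64 = 0.1130.
Debt contribution = 0.1130 × 7.14% × (1 − 22%) = 0.6294%.
Required equity contribution = 13.93% − 0.6294% = 13.3006%  ⇒  Re = 14.9953%.
CAPM: 14.9953% = 3.9% + β × 5.93%  ⇒  β = 1.8710.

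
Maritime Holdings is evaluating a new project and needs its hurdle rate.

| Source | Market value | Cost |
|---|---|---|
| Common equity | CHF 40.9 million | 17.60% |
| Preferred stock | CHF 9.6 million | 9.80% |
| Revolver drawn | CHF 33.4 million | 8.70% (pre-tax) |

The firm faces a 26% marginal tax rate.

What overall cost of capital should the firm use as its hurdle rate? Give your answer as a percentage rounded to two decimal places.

12.26%

Total capital V = 40.9 + 9.6 + 33.4 = 83.9.
Equity: weight = 40.9/83.9 = 0.4875; cost = 17.6%.
Preferred: weight = 9.6/83.9 = 0.1144; cost = 9.8%.
Revolver drawn: weight = 33.4/83.9 = 0.3981; after-tax cost = 8.7% × (1 − 26%) = 6.4380%.
WACC = 0.4875 × 17.6000% + 0.1144 × 9.8000% + 0.3981 × 6.4380% = 12.2640%.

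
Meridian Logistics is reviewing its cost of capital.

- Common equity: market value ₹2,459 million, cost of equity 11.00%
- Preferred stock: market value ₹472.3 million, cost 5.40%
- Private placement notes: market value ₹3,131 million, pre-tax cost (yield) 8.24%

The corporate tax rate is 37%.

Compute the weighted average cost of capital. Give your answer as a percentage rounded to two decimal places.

7.56%

Total capital V = 2459 + 472.3 + 3131 = 6062.3.
Equity: weight = 2459/6062.3 = 0.4056; cost = 11%.
Preferred: weight = 472.3/6062.3 = 0.0779; cost = 5.4%.
Private placement notes: weight = 3131/6062.3 = 0.5165; after-tax cost = 8.24% × (1 − 37%) = 5.1912%.
WACC = 0.4056 × 11.0000% + 0.0779 × 5.4000% + 0.5165 × 5.1912% = 7.5636%.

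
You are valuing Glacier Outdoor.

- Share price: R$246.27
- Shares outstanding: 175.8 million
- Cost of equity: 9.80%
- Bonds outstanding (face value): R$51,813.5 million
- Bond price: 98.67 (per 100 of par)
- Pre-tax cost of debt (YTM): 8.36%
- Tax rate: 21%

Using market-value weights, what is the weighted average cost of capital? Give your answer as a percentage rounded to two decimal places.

8.07%

Market value of equity E = 246.27 × 175.8m = 43294.266m. Market value of debt D = 51813.5m × 98.67/100 = 51124.38045m.
Total capital V = 43294.266 + 51124.38045 = 94418.64645.
Equity: weight = 43294.266/94418.64645 = 0.4585; cost = 9.8%.
Bonds outstanding: weight = 51124.38045/94418.64645 = 0.5415; after-tax cost = 8.36% × (1 − 21%) = 6.6044%.
WACC = 0.4585 × 9.8000% + 0.5415 × 6.6044% = 8.0697%.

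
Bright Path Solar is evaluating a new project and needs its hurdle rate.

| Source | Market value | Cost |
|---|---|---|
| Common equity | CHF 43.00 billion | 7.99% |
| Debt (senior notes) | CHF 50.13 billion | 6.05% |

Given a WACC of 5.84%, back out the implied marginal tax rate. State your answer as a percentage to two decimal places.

33.95%

Total capital V = 43 + 50.13 = 93.13.
Equity weight = 43/93.13 = 0.4617.
Senior notes weight = 50.13/93.13 = 0.5383.
Equity contribution = 0.4617 × 7.99% = 3.6891%.
Debt contribution must be 5.84% − 3.6891% = 2.1509%.
0.5383 × 6.05% × (1 − T) = 2.1509%  ⇒  (1 − T) = 0.6605.
T = 33.9538%.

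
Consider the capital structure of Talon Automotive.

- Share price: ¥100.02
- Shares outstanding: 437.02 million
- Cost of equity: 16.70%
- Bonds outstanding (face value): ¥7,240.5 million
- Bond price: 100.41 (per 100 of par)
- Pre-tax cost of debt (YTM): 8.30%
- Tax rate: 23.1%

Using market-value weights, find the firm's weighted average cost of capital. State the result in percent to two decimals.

Market value of equity E = 100.02 × 437.02m = 43710.7404m. Market value of debt D = 7240.5m × 100.41/100 = 7270.18605m.
Total capital V = 43710.7404 + 7270.18605 = 50980.92645.
Equity: weight = 43710.7404/50980.92645 = 0.8574; cost = 16.7%.
Bonds outstanding: weight = 7270.18605/50980.92645 = 0.1426; after-tax cost = 8.3% × (1 − 23.1%) = 6.3827%.
WACC = 0.8574 × 16.7000% + 0.1426 × 6.3827% = 15.2287%.

15.23%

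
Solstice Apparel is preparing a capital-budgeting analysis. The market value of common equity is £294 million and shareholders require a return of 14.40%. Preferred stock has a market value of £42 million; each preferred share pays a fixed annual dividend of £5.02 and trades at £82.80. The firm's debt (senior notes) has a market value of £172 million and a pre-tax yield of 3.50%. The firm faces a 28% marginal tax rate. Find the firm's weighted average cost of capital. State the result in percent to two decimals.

Cost of preferred: Rp = 5.02 / 82.8 = 6.0628%.
Total capital V = 294 + 42 + 172 = 508.
Equity: weight = 294/508 = 0.5787; cost = 14.4%.
Preferred: weight = 42/508 = 0.0827; cost = 6.0628%.
Senior notes: weight = 172/508 = 0.3386; after-tax cost = 3.5% × (1 − 28%) = 2.5200%.
WACC = 0.5787 × 14.4000% + 0.0827 × 6.0628% + 0.3386 × 2.5200% = 9.6883%.

9.69%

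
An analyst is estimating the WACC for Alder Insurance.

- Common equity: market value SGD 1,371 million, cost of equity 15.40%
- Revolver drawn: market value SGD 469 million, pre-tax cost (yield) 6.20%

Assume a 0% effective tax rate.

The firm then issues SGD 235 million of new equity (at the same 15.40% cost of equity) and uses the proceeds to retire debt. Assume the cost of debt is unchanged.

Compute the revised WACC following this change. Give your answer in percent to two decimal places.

After the change:
Total capital V = 1606 + 234 = 1840.
Equity: weight = 1606/1840 = 0.8728; cost = 15.4%.
Revolver drawn: weight = 234/1840 = 0.1272; after-tax cost = 6.2% × (1 − 0%) = 6.2000%.
WACC = 0.8728 × 15.4000% + 0.1272 × 6.2000% = 14.2300%.

14.23%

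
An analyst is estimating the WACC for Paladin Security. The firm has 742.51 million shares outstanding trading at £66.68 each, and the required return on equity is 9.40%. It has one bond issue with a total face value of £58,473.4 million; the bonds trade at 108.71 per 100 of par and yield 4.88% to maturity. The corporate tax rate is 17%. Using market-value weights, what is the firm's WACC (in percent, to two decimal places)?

6.39%

Market value of equity E = 66.68 × 742.51m = 49510.5668m. Market value of debt D = 58473.4m × 108.71/100 = 63566.43314m.
Total capital V = 49510.5668 + 63566.43314 = 113076.99994.
Equity: weight = 49510.5668/113076.99994 = 0.4378; cost = 9.4%.
Bonds outstanding: weight = 63566.43314/113076.99994 = 0.5622; after-tax cost = 4.88% × (1 − 17%) = 4.0504%.
WACC = 0.4378 × 9.4000% + 0.5622 × 4.0504% = 6.3927%.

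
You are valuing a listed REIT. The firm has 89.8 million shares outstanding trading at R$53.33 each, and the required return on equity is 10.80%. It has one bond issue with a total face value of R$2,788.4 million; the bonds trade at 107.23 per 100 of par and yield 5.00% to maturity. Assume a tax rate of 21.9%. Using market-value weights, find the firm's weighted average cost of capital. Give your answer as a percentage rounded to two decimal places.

Market value of equity E = 53.33 × 89.8m = 4789.034m. Market value of debt D = 2788.4m × 107.23/100 = 2990.00132m.
Total capital V = 4789.034 + 2990.00132 = 7779.03532.
Equity: weight = 4789.034/7779.03532 = 0.6156; cost = 10.8%.
Bonds outstanding: weight = 2990.00132/7779.03532 = 0.3844; after-tax cost = 5% × (1 − 21.9%) = 3.9050%.
WACC = 0.6156 × 10.8000% + 0.3844 × 3.9050% = 8.1498%.

8.15%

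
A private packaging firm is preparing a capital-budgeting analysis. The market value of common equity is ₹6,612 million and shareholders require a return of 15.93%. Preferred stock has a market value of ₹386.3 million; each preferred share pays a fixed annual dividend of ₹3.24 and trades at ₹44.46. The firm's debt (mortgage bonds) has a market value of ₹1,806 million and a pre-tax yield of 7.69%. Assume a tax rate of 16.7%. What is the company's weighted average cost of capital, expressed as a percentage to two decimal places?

Cost of preferred: Rp = 3.24 / 44.46 = 7.2874%.
Total capital V = 6612 + 386.3 + 1806 = 8804.3.
Equity: weight = 6612/8804.3 = 0.7510; cost = 15.93%.
Preferred: weight = 386.3/8804.3 = 0.0439; cost = 7.2874%.
Mortgage bonds: weight = 1806/8804.3 = 0.2051; after-tax cost = 7.69% × (1 − 16.7%) = 6.4058%.
WACC = 0.7510 × 15.9300% + 0.0439 × 7.2874% + 0.2051 × 6.4058% = 13.5971%.

13.60%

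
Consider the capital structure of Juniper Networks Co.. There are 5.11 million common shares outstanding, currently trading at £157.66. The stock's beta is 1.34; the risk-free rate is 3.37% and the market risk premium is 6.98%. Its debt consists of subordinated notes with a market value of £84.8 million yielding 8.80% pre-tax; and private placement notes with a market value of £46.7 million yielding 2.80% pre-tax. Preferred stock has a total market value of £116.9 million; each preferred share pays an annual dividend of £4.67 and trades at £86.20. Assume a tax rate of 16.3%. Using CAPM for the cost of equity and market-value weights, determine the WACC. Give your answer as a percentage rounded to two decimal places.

Cost of equity via CAPM: Re = 3.37% + 1.34 × 6.98% = 12.7232%.
Cost of preferred: Rp = 4.67 / 86.2 = 5.4176%.
Market value of equity E = 157.66 × 5.11m = 805.6426m.
Total capital V = 805.6426 + 116.9 + 84.8 + 46.7 = 1054.0426.
Equity: weight = 805.6426/1054.0426 = 0.7643; cost = 12.7232%.
Preferred: weight = 116.9/1054.0426 = 0.1109; cost = 5.4176%.
Subordinated notes: weight = 84.8/1054.0426 = 0.0805; after-tax cost = 8.8% × (1 − 16.3%) = 7.3656%.
Private placement notes: weight = 46.7/1054.0426 = 0.0443; after-tax cost = 2.8% × (1 − 16.3%) = 2.3436%.
WACC = 0.7643 × 12.7232% + 0.1109 × 5.4176% + 0.0805 × 7.3656% + 0.0443 × 2.3436% = 11.0221%.

11.02%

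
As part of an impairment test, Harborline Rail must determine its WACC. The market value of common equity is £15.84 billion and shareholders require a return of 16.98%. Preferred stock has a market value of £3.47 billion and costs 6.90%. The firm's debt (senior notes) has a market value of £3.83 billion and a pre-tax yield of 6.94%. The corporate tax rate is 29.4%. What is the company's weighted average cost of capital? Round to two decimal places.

Total capital V = 15.84 + 3.47 + 3.83 = 23.14.
Equity: weight = 15.84/23.14 = 0.6845; cost = 16.98%.
Preferred: weight = 3.47/23.14 = 0.1500; cost = 6.9%.
Senior notes: weight = 3.83/23.14 = 0.1655; after-tax cost = 6.94% × (1 − 29.4%) = 4.8996%.
WACC = 0.6845 × 16.9800% + 0.1500 × 6.9000% + 0.1655 × 4.8996% = 13.4690%.

13.47%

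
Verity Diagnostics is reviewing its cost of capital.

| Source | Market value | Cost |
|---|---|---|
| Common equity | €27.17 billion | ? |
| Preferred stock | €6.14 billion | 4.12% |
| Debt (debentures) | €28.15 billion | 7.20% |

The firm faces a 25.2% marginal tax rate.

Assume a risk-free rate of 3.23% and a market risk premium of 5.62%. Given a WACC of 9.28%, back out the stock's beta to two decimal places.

Total capital V = 27.17 + 6.14 + 28.15 = 61.46.
Equity weight = 27.17/61.46 = 0.4421.
Preferred weight = 6.14/61.46 = 0.0999.
Debentures weight = 28.15/61.46 = 0.4580.
Debt contribution = 0.4580 × 7.2% × (1 − 25.2%) = 2.4667%.
Preferred contribution = 0.0999 × 4.12% = 0.4116%.
Required equity contribution = 9.28% − 2.8783% = 6.4017%  ⇒  Re = 14.4809%.
CAPM: 14.4809% = 3.23% + β × 5.62%  ⇒  β = 2.0019.

2.00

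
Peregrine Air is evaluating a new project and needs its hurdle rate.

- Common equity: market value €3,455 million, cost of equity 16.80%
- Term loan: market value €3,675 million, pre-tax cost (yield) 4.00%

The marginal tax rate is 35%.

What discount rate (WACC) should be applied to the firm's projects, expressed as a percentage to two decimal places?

Total capital V = 3455 + 3675 = 7130.
Equity: weight = 3455/7130 = 0.4846; cost = 16.8%.
Term loan: weight = 3675/7130 = 0.5154; after-tax cost = 4% × (1 − 35%) = 2.6000%.
WACC = 0.4846 × 16.8000% + 0.5154 × 2.6000% = 9.4809%.

9.48%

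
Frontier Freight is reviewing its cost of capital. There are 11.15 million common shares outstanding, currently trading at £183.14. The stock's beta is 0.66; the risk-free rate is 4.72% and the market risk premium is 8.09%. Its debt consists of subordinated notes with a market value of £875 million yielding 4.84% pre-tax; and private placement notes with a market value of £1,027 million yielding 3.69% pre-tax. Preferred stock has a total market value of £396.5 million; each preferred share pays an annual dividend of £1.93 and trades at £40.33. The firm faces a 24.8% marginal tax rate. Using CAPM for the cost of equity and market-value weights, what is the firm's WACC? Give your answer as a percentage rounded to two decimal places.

Cost of equity via CAPM: Re = 4.72% + 0.66 × 8.09% = 10.0594%.
Cost of preferred: Rp = 1.93 / 40.33 = 4.7855%.
Market value of equity E = 183.14 × 11.15m = 2042.011m.
Total capital V = 2042.011 + 396.5 + 875 + 1027 = 4340.511.
Equity: weight = 2042.011/4340.511 = 0.4705; cost = 10.0594%.
Preferred: weight = 396.5/4340.511 = 0.0913; cost = 4.7855%.
Subordinated notes: weight = 875/4340.511 = 0.2016; after-tax cost = 4.84% × (1 − 24.8%) = 3.6397%.
Private placement notes: weight = 1027/4340.511 = 0.2366; after-tax cost = 3.69% × (1 − 24.8%) = 2.7749%.
WACC = 0.4705 × 10.0594% + 0.0913 × 4.7855% + 0.2016 × 3.6397% + 0.2366 × 2.7749% = 6.5599%.

6.56%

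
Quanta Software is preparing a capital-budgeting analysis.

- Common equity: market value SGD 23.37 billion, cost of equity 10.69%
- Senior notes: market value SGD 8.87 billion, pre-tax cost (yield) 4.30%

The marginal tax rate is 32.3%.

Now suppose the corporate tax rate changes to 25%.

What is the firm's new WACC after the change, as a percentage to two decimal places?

8.64%

After the change:
Total capital V = 23.37 + 8.87 = 32.24.
Equity: weight = 23.37/32.24 = 0.7249; cost = 10.69%.
Senior notes: weight = 8.87/32.24 = 0.2751; after-tax cost = 4.3% × (1 − 25%) = 3.2250%.
WACC = 0.7249 × 10.6900% + 0.2751 × 3.2250% = 8.6362%.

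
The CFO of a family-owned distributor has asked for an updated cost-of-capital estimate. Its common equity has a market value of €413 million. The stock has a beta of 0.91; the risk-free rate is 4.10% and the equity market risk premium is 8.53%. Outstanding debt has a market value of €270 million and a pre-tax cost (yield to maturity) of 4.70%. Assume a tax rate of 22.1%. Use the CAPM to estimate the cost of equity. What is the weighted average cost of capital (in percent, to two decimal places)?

Cost of equity via CAPM: Re = 4.1% + 0.91 × 8.53% = 11.8623%.
Total capital V = 413 + 270 = 683.
Equity: weight = 413/683 = 0.6047; cost = 11.8623%.
Debt: weight = 270/683 = 0.3953; after-tax cost = 4.7% × (1 − 22.1%) = 3.6613%.
WACC = 0.6047 × 11.8623% + 0.3953 × 3.6613% = 8.6203%.

8.62%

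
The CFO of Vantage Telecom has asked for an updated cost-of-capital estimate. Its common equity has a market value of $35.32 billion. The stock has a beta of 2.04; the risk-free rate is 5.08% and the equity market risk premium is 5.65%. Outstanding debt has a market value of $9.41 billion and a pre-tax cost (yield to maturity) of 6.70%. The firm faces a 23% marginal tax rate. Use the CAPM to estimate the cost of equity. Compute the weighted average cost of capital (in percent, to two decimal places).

Cost of equity via CAPM: Re = 5.08% + 2.04 × 5.65% = 16.6060%.
Total capital V = 35.32 + 9.41 = 44.73.
Equity: weight = 35.32/44.73 = 0.7896; cost = 16.606%.
Debt: weight = 9.41/44.73 = 0.2104; after-tax cost = 6.7% × (1 − 23%) = 5.1590%.
WACC = 0.7896 × 16.6060% + 0.2104 × 5.1590% = 14.1979%.

14.20%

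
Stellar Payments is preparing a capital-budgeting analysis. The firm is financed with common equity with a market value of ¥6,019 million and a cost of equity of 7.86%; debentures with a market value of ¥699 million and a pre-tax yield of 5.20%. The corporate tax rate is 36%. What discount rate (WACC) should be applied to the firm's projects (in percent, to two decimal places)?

Total capital V = 6019 + 699 = 6718.
Equity: weight = 6019/6718 = 0.8960; cost = 7.86%.
Debentures: weight = 699/6718 = 0.1040; after-tax cost = 5.2% × (1 − 36%) = 3.3280%.
WACC = 0.8960 × 7.8600% + 0.1040 × 3.3280% = 7.3885%.

7.39%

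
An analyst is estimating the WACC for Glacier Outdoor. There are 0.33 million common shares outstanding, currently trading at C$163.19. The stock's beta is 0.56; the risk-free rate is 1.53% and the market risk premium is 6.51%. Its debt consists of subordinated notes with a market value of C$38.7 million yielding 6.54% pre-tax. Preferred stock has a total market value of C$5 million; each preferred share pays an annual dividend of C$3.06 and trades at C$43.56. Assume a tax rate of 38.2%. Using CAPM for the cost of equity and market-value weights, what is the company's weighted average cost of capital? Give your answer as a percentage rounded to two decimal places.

Cost of equity via CAPM: Re = 1.53% + 0.56 × 6.51% = 5.1756%.
Cost of preferred: Rp = 3.06 / 43.56 = 7.0248%.
Market value of equity E = 163.19 × 0.33m = 53.8527m.
Total capital V = 53.8527 + 5 + 38.7 = 97.5527.
Equity: weight = 53.8527/97.5527 = 0.5520; cost = 5.1756%.
Preferred: weight = 5/97.5527 = 0.0513; cost = 7.0248%.
Subordinated notes: weight = 38.7/97.5527 = 0.3967; after-tax cost = 6.54% × (1 − 38.2%) = 4.0417%.
WACC = 0.5520 × 5.1756% + 0.0513 × 7.0248% + 0.3967 × 4.0417% = 4.8206%.

4.82%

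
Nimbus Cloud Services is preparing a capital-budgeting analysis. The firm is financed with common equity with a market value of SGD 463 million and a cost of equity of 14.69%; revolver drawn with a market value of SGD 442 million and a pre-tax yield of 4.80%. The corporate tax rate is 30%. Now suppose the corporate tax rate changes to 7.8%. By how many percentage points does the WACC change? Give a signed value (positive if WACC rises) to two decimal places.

+0.52 pp

Current WACC:
Total capital V = 463 + 442 = 905.
Equity: weight = 463/905 = 0.5116; cost = 14.69%.
Revolver drawn: weight = 442/905 = 0.4884; after-tax cost = 4.8% × (1 − 30%) = 3.3600%.
WACC = 0.5116 × 14.6900% + 0.4884 × 3.3600% = 9.1565%.
After the change:
Total capital V = 463 + 442 = 905.
Equity: weight = 463/905 = 0.5116; cost = 14.69%.
Revolver drawn: weight = 442/905 = 0.4884; after-tax cost = 4.8% × (1 − 7.8%) = 4.4256%.
WACC = 0.5116 × 14.6900% + 0.4884 × 4.4256% = 9.6769%.
Change in WACC = 9.6769% − 9.1565% = 0.5204 pp.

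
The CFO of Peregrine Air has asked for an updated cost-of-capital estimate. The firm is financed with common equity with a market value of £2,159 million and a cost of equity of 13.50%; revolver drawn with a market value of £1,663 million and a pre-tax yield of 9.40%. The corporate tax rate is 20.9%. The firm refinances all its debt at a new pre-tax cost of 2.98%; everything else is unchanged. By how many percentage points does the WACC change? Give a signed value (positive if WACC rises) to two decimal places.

Current WACC:
Total capital V = 2159 + 1663 = 3822.
Equity: weight = 2159/3822 = 0.5649; cost = 13.5%.
Revolver drawn: weight = 1663/3822 = 0.4351; after-tax cost = 9.4% × (1 − 20.9%) = 7.4354%.
WACC = 0.5649 × 13.5000% + 0.4351 × 7.4354% = 10.8612%.
After the change:
Total capital V = 2159 + 1663 = 3822.
Equity: weight = 2159/3822 = 0.5649; cost = 13.5%.
Revolver drawn: weight = 1663/3822 = 0.4351; after-tax cost = 2.98% × (1 − 20.9%) = 2.3572%.
WACC = 0.5649 × 13.5000% + 0.4351 × 2.3572% = 8.6516%.
Change in WACC = 8.6516% − 10.8612% = -2.2096 pp.

-2.21 pp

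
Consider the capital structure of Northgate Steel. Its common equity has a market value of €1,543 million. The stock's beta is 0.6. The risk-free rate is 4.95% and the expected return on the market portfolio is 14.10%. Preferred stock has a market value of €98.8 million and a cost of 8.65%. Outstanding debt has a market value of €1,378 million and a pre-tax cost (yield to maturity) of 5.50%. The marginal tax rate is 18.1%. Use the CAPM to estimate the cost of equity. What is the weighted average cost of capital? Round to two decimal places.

Market risk premium = 14.1% − 4.95% = 9.15%.
Cost of equity via CAPM: Re = 4.95% + 0.6 × 9.15% = 10.4400%.
Total capital V = 1543 + 98.8 + 1378 = 3019.8.
Equity: weight = 1543/3019.8 = 0.5110; cost = 10.44%.
Preferred: weight = 98.8/3019.8 = 0.0327; cost = 8.65%.
Debt: weight = 1378/3019.8 = 0.4563; after-tax cost = 5.5% × (1 − 18.1%) = 4.5045%.
WACC = 0.5110 × 10.4400% + 0.0327 × 8.6500% + 0.4563 × 4.5045% = 7.6729%.

7.67%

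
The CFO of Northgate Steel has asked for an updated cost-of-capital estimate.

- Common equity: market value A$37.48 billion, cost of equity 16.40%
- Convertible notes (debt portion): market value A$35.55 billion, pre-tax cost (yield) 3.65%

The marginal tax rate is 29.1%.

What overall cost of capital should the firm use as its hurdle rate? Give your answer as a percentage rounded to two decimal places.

9.68%

Total capital V = 37.48 + 35.55 = 73.03.
Equity: weight = 37.48/73.03 = 0.5132; cost = 16.4%.
Convertible notes (debt portion): weight = 35.55/73.03 = 0.4868; after-tax cost = 3.65% × (1 − 29.1%) = 2.5878%.
WACC = 0.5132 × 16.4000% + 0.4868 × 2.5878% = 9.6764%.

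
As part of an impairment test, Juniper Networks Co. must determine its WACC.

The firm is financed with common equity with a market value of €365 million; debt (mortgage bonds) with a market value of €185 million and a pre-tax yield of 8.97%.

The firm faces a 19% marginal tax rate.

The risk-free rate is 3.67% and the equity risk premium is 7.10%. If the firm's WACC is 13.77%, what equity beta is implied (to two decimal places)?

1.89

Total capital V = 365 + 185 = 550.
Equity weight = 365/550 = 0.6636.
Mortgage bonds weight = 185/550 = 0.3364.
Debt contribution = 0.3364 × 8.97% × (1 − 19%) = 2.4439%.
Required equity contribution = 13.77% − 2.4439% = 11.3261%  ⇒  Re = 17.0667%.
CAPM: 17.0667% = 3.67% + β × 7.1%  ⇒  β = 1.8869.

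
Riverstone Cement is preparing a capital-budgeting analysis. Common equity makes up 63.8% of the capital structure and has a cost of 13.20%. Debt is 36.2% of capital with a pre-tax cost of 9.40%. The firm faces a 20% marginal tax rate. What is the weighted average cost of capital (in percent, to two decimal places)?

11.14%

After-tax cost of debt = 9.4% × (1 − 20%) = 7.5200%.
WACC = 0.638 × 13.2000% + 0.362 × 7.5200% = 11.1438%.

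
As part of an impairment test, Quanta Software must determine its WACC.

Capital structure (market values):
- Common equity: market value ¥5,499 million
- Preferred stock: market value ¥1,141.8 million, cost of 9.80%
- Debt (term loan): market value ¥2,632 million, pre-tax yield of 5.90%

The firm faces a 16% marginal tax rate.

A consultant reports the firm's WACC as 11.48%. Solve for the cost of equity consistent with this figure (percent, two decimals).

Total capital V = 5499 + 1141.8 + 2632 = 9272.8.
Equity weight = 5499/9272.8 = 0.5930.
Preferred weight = 1141.8/9272.8 = 0.1231.
Term loan weight = 2632/9272.8 = 0.2838.
Debt contribution = 0.2838 × 5.9% × (1 − 16%) = 1.4067%.
Preferred contribution = 0.1231 × 9.8% = 1.2067%.
Required equity contribution = 11.48% − 2.6134% = 8.8666%.
Re = 8.8666% / 0.5930 = 14.9514%.

14.95%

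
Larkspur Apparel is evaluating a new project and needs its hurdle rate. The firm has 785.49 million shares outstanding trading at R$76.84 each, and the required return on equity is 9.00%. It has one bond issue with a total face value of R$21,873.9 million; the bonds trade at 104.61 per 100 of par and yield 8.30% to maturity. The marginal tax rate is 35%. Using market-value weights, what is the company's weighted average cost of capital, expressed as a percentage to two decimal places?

Market value of equity E = 76.84 × 785.49m = 60357.0516m. Market value of debt D = 21873.9m × 104.61/100 = 22882.28679m.
Total capital V = 60357.0516 + 22882.28679 = 83239.33839.
Equity: weight = 60357.0516/83239.33839 = 0.7251; cost = 9%.
Bonds outstanding: weight = 22882.28679/83239.33839 = 0.2749; after-tax cost = 8.3% × (1 − 35%) = 5.3950%.
WACC = 0.7251 × 9.0000% + 0.2749 × 5.3950% = 8.0090%.

8.01%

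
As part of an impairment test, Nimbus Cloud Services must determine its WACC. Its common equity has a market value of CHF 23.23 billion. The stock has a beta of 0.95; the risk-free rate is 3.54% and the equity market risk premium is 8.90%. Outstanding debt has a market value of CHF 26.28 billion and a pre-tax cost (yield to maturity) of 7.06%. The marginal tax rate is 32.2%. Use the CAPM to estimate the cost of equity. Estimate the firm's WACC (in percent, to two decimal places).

Cost of equity via CAPM: Re = 3.54% + 0.95 × 8.9% = 11.9950%.
Total capital V = 23.23 + 26.28 = 49.51.
Equity: weight = 23.23/49.51 = 0.4692; cost = 11.995%.
Debt: weight = 26.28/49.51 = 0.5308; after-tax cost = 7.06% × (1 − 32.2%) = 4.7867%.
WACC = 0.4692 × 11.9950% + 0.5308 × 4.7867% = 8.1688%.

8.17%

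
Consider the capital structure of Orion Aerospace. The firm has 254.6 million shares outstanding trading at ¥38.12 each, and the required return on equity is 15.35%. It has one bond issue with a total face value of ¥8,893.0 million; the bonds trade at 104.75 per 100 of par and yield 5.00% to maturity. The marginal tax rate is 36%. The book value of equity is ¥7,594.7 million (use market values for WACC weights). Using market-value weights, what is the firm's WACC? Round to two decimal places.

Market value of equity E = 38.12 × 254.6m = 9705.352m. Market value of debt D = 8893m × 104.75/100 = 9315.4175m.
Total capital V = 9705.352 + 9315.4175 = 19020.7695.
Equity: weight = 9705.352/19020.7695 = 0.5103; cost = 15.35%.
Bonds outstanding: weight = 9315.4175/19020.7695 = 0.4897; after-tax cost = 5% × (1 − 36%) = 3.2000%.
WACC = 0.5103 × 15.3500% + 0.4897 × 3.2000% = 9.3995%.

9.40%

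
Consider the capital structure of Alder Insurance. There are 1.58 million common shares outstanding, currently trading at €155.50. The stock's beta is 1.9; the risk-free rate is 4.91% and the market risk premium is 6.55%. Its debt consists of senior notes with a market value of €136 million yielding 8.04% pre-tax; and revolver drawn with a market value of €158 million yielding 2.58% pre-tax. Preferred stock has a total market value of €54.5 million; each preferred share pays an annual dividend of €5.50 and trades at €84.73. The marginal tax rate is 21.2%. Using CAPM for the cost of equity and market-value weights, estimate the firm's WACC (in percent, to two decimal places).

Cost of equity via CAPM: Re = 4.91% + 1.9 × 6.55% = 17.3550%.
Cost of preferred: Rp = 5.5 / 84.73 = 6.4912%.
Market value of equity E = 155.5 × 1.58m = 245.69m.
Total capital V = 245.69 + 54.5 + 136 + 158 = 594.19.
Equity: weight = 245.69/594.19 = 0.4135; cost = 17.355%.
Preferred: weight = 54.5/594.19 = 0.0917; cost = 6.4912%.
Senior notes: weight = 136/594.19 = 0.2289; after-tax cost = 8.04% × (1 − 21.2%) = 6.3355%.
Revolver drawn: weight = 158/594.19 = 0.2659; after-tax cost = 2.58% × (1 − 21.2%) = 2.0330%.
WACC = 0.4135 × 17.3550% + 0.0917 × 6.4912% + 0.2289 × 6.3355% + 0.2659 × 2.0330% = 9.7621%.

9.76%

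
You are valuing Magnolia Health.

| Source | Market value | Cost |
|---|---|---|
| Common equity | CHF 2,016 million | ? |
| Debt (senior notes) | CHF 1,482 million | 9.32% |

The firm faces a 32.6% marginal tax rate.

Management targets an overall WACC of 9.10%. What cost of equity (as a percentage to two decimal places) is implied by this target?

11.17%

Total capital V = 2016 + 1482 = 3498.
Equity weight = 2016/3498 = 0.5763.
Senior notes weight = 1482/3498 = 0.4237.
Debt contribution = 0.4237 × 9.32% × (1 − 32.6%) = 2.6614%.
Required equity contribution = 9.1% − 2.6614% = 6.4386%.
Re = 6.4386% / 0.5763 = 11.1718%.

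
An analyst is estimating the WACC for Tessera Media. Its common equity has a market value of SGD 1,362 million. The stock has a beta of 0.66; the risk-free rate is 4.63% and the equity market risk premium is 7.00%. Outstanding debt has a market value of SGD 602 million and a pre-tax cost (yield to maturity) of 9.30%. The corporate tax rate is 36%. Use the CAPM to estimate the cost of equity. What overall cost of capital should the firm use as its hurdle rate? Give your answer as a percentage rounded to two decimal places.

8.24%

Cost of equity via CAPM: Re = 4.63% + 0.66 × 7.0% = 9.2500%.
Total capital V = 1362 + 602 = 1964.
Equity: weight = 1362/1964 = 0.6935; cost = 9.25%.
Debt: weight = 602/1964 = 0.3065; after-tax cost = 9.3% × (1 − 36%) = 5.9520%.
WACC = 0.6935 × 9.2500% + 0.3065 × 5.9520% = 8.2391%.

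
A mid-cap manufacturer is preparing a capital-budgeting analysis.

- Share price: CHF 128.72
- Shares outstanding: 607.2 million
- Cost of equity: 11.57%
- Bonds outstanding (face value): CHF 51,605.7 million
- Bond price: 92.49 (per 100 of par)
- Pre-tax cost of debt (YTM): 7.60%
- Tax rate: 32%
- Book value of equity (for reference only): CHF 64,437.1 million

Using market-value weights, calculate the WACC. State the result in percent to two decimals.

9.14%

Market value of equity E = 128.72 × 607.2m = 78158.784m. Market value of debt D = 51605.7m × 92.49/100 = 47730.11193m.
Total capital V = 78158.784 + 47730.11193 = 125888.89593.
Equity: weight = 78158.784/125888.89593 = 0.6209; cost = 11.57%.
Bonds outstanding: weight = 47730.11193/125888.89593 = 0.3791; after-tax cost = 7.6% × (1 − 32%) = 5.1680%.
WACC = 0.6209 × 11.5700% + 0.3791 × 5.1680% = 9.1427%.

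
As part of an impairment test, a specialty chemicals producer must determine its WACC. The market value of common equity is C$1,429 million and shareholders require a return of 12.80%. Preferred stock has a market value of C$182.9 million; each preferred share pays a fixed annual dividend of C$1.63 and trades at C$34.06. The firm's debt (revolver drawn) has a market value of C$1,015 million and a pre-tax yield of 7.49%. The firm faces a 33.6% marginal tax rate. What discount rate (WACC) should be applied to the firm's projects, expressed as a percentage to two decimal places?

Cost of preferred: Rp = 1.63 / 34.06 = 4.7857%.
Total capital V = 1429 + 182.9 + 1015 = 2626.9.
Equity: weight = 1429/2626.9 = 0.5440; cost = 12.8%.
Preferred: weight = 182.9/2626.9 = 0.0696; cost = 4.7857%.
Revolver drawn: weight = 1015/2626.9 = 0.3864; after-tax cost = 7.49% × (1 − 33.6%) = 4.9734%.
WACC = 0.5440 × 12.8000% + 0.0696 × 4.7857% + 0.3864 × 4.9734% = 9.2179%.

9.22%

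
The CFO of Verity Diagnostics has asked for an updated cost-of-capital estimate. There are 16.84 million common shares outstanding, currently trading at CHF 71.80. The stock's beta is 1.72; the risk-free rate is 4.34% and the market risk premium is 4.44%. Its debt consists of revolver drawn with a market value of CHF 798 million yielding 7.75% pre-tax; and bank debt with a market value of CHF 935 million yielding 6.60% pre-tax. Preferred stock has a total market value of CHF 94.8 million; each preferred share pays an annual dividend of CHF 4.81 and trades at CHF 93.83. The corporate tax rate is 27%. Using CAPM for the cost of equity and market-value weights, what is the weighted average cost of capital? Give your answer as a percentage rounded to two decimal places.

Cost of equity via CAPM: Re = 4.34% + 1.72 × 4.44% = 11.9768%.
Cost of preferred: Rp = 4.81 / 93.83 = 5.1263%.
Market value of equity E = 71.8 × 16.84m = 1209.112m.
Total capital V = 1209.112 + 94.8 + 798 + 935 = 3036.912.
Equity: weight = 1209.112/3036.912 = 0.3981; cost = 11.9768%.
Preferred: weight = 94.8/3036.912 = 0.0312; cost = 5.1263%.
Revolver drawn: weight = 798/3036.912 = 0.2628; after-tax cost = 7.75% × (1 − 27%) = 5.6575%.
Bank debt: weight = 935/3036.912 = 0.3079; after-tax cost = 6.6% × (1 − 27%) = 4.8180%.
WACC = 0.3981 × 11.9768% + 0.0312 × 5.1263% + 0.2628 × 5.6575% + 0.3079 × 4.8180% = 7.8984%.

7.90%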